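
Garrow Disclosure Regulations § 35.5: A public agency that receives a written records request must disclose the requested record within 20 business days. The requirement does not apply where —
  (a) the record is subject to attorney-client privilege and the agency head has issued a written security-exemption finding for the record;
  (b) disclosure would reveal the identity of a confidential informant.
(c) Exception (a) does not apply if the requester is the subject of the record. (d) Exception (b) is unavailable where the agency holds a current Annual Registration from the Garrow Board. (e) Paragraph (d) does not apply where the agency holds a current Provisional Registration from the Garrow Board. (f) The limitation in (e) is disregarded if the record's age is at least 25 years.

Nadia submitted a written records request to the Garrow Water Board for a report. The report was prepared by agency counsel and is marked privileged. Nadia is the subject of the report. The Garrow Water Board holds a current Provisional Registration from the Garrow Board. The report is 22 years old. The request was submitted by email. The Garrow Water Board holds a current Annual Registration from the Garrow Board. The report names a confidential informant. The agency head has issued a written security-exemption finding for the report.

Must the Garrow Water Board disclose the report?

Exception (a)'s conditions are all satisfied: the report is privileged; a written security-exemption finding has been issued. However, paragraph (c) must be considered: (c) is triggered — Nadia is the subject of the report. Exception (a) does not apply.
Exception (b): the report names a confidential informant — every condition holds. Considering the limiting provisions: (d) would limit (b) — a current Annual Registration is held — but (e) sets (d) aside: (e) applies — a current Provisional Registration is held. (f) is not engaged (the record's age is 22 years, short of 25 years), so (e) stands. So (b) applies.

No — exception (b) applies; the Garrow Water Board is not required to disclose the report.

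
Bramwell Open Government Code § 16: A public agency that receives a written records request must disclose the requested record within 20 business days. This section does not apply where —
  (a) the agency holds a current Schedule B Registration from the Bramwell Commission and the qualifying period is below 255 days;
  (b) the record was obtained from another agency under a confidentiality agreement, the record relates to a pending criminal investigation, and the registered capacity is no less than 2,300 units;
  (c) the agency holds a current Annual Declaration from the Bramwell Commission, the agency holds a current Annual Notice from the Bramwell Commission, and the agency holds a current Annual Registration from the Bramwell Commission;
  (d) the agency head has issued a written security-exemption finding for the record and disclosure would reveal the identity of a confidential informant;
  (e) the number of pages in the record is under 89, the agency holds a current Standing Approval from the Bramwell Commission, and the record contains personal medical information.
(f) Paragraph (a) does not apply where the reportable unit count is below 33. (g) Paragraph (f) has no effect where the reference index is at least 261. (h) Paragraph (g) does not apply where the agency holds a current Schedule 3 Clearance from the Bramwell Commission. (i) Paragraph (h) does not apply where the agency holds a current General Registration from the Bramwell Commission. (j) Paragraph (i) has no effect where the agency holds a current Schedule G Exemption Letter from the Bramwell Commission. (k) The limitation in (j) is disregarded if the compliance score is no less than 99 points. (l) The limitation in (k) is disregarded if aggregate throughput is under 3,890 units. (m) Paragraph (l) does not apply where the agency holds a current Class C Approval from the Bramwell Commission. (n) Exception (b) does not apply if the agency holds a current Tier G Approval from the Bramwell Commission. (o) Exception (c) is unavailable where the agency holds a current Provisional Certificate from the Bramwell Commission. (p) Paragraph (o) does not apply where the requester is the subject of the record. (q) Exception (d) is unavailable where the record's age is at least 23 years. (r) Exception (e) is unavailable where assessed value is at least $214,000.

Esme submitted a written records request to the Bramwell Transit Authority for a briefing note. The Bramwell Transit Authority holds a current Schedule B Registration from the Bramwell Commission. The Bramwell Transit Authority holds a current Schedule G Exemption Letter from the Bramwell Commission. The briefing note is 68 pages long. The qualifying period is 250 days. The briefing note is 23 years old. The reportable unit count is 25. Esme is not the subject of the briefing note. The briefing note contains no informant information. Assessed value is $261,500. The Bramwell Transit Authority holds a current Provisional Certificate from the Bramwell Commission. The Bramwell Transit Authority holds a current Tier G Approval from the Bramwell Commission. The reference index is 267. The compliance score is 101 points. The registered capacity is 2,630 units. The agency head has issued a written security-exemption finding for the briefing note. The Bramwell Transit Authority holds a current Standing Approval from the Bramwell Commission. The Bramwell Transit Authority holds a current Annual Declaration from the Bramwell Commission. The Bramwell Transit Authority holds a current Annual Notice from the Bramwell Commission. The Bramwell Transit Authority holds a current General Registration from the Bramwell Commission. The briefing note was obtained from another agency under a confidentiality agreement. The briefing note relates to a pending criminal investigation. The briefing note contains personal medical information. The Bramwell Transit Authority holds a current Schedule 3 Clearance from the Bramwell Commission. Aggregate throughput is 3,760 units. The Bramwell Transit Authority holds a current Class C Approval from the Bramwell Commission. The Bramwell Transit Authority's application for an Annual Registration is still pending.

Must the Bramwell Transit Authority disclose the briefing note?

Exception (a): a current Schedule B Registration is held; the qualifying period is 250 days, below the 255 days limit — every condition holds. Applying paragraphs (f)–(m): (f) would limit (a) — the reportable unit count is 25, below the 33 limit — but (g) sets (f) aside: (g) operates — the reference index is 267, meeting the 261 threshold. (h) would limit (g) — a current Schedule 3 Clearance is held — but (i) sets (h) aside: (i) operates against (h): a current General Registration is held. (j) is engaged (a current Schedule G Exemption Letter is held), but is set aside by (k): (k) operates against (j): the compliance score is 101 points, meeting the 99 points threshold. (l) applies (aggregate throughput is 3,760 units, under the 3,890 units limit), but is itself disapplied by (m): (m) is triggered — a current Class C Approval is held. So (a) applies.
Exception (b)'s conditions are all satisfied: the briefing note was obtained under a confidentiality agreement; the briefing note relates to a pending investigation; the registered capacity is 2,630 units, meeting the 2,300 units threshold. But applying paragraph (n): (n) operates against (b): a current Tier G Approval is held. So (b) is unavailable.
Exception (c) does not apply: there is no Annual Registration in force.
Exception (d) requires that disclosure would reveal the identity of a confidential informant; but the briefing note contains no informant information, so (d) is unavailable.
Exception (e)'s conditions are all satisfied: the number of pages in the record is 68, under the 89 limit; a current Standing Approval is held; the briefing note contains personal medical information. But applying paragraph (r): (r) operates — assessed value is $261,500, meeting the $214,000 threshold. Exception (e) does not apply.

No — exception (a) applies; the Bramwell Transit Authority is not required to disclose the briefing note.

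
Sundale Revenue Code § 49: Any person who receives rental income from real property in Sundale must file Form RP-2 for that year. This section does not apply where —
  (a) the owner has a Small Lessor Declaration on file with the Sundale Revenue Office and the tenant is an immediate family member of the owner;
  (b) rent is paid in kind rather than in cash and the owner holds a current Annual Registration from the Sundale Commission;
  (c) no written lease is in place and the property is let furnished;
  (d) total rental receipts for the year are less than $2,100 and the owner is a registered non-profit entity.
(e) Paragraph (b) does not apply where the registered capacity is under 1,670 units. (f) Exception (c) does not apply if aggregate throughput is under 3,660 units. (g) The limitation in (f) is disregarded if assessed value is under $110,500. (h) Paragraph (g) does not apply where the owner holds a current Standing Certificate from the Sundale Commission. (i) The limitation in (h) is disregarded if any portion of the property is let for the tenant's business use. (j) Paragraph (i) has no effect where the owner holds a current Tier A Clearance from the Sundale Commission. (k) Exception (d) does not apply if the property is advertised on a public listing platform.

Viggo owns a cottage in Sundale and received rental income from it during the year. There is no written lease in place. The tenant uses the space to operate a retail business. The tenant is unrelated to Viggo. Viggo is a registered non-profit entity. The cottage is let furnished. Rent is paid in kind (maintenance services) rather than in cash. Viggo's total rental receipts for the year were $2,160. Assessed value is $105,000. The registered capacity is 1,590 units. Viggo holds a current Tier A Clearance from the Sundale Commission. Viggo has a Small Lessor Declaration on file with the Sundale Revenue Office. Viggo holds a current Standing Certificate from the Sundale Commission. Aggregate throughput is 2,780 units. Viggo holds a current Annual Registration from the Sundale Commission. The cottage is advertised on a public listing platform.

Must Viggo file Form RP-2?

Exception (a) fails — the tenant is unrelated to the owner.
All of (b)'s requirements are met (rent is paid in kind; a current Annual Registration is held). However, paragraph (e) must be considered: (e) is triggered — the registered capacity is 1,590 units, under the 1,670 units limit. So (b) is unavailable.
Exception (c) is satisfied on its face — there is no written lease; the property is let furnished. But applying paragraphs (f)–(j): (f) is engaged — aggregate throughput is 2,780 units, under the 3,660 units limit. (g) applies (assessed value is $105,000, under the $110,500 limit), but yields to (h): (h) is engaged — a current Standing Certificate is held. (i) is triggered (the space is let for business use), but is itself disapplied by (j): (j) is engaged — a current Tier A Clearance is held. So (c) is unavailable.
Exception (d) requires that total rental receipts for the year are less than $2,100; but total rental receipts for the year are $2,160, not less than $2,100, so (d) is unavailable.
No exception displaces § 49.

Yes — Viggo must file Form RP-2.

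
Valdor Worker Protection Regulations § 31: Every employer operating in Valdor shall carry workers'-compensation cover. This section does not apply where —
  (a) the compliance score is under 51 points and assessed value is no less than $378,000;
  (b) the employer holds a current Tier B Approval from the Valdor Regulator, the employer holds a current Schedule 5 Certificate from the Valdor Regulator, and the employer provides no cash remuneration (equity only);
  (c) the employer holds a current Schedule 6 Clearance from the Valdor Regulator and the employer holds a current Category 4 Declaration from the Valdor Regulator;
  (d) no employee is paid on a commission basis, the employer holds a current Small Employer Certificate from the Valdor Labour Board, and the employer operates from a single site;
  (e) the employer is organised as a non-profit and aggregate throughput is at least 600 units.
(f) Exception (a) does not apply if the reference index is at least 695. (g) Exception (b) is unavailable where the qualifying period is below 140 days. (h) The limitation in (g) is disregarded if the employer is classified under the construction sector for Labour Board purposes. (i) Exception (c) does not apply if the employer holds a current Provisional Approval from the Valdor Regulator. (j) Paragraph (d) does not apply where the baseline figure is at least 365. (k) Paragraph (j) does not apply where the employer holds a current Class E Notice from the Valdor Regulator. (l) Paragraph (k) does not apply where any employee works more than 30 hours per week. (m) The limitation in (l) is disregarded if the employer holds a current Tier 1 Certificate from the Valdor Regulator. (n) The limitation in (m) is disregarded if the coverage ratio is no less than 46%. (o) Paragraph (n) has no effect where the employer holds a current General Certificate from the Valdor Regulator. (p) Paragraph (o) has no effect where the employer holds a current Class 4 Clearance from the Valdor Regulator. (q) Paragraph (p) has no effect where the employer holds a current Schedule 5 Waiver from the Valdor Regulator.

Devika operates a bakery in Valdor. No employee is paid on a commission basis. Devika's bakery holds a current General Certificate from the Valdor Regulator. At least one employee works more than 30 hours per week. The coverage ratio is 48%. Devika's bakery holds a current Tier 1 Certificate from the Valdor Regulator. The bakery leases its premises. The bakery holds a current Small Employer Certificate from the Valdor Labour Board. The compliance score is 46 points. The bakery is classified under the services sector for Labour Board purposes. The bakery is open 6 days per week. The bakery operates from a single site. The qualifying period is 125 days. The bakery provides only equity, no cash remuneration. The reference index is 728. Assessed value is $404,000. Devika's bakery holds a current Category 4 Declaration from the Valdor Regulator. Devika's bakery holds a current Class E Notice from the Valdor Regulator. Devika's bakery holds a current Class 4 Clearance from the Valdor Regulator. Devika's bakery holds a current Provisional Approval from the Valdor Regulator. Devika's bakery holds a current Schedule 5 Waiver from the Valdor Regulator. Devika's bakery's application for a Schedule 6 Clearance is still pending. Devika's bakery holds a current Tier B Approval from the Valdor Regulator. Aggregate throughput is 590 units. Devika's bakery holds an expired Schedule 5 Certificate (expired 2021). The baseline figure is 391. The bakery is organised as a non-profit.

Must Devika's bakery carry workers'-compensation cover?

No — exception (d) applies; Devika's bakery is not required to carry workers'-compensation cover.

Exception (a): the compliance score is 46 points, under the 51 points limit; assessed value is $404,000, meeting the $378,000 threshold — every condition holds. But applying paragraph (f): (f) is engaged — the reference index is 728, meeting the 695 threshold. Exception (a) does not apply.
Exception (b) fails — the Schedule 5 Certificate is not current.
Exception (c) fails — no current Schedule 6 Clearance is held.
Exception (d) is satisfied on its face — no employee is paid on commission; a current Small Employer Certificate is held; the employer operates from a single site. Under paragraphs (j)–(q): (j) would limit (d) — the baseline figure is 391, meeting the 365 threshold — but (k) sets (j) aside: (k) is engaged — a current Class E Notice is held. (l) is triggered (at least one employee exceeds 30 hours/week), but yields to (m): (m) operates against (l): a current Tier 1 Certificate is held. (n) is triggered (the coverage ratio is 48%, meeting the 46% threshold), but is displaced by (o): (o) operates — a current General Certificate is held. (p) would limit (o) — a current Class 4 Clearance is held — but (q) sets (p) aside: (q) operates — a current Schedule 5 Waiver is held. (d) remains available.
Exception (e) requires that aggregate throughput is at least 600 units; but aggregate throughput is 590 units, short of 600 units, so (e) is unavailable.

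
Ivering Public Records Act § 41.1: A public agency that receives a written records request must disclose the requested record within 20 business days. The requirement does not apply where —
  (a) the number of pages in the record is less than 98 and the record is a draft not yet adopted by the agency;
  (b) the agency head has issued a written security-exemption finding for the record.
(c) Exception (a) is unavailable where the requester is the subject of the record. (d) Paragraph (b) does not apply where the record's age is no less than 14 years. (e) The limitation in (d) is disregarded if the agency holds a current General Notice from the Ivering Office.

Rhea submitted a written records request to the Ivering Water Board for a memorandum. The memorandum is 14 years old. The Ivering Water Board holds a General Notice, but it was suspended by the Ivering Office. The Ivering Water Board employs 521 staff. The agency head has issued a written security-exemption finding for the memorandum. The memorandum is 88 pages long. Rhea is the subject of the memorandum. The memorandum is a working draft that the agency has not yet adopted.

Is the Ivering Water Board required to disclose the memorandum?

Yes — the Ivering Water Board must disclose the memorandum.

All of (a)'s requirements are met (the number of pages in the record is 88, less than the 98 limit; the memorandum is an unadopted draft). But: (c) is triggered — Rhea is the subject of the memorandum. (a) is therefore removed.
All of (b)'s requirements are met (a written security-exemption finding has been issued). But applying paragraphs (d)–(e): (d) operates against (b): the record's age is 14 years, meeting the 14 years threshold. (e) is not engaged (the General Notice is not current), so (d) stands. So (b) is unavailable.
No exception applies. The general rule governs.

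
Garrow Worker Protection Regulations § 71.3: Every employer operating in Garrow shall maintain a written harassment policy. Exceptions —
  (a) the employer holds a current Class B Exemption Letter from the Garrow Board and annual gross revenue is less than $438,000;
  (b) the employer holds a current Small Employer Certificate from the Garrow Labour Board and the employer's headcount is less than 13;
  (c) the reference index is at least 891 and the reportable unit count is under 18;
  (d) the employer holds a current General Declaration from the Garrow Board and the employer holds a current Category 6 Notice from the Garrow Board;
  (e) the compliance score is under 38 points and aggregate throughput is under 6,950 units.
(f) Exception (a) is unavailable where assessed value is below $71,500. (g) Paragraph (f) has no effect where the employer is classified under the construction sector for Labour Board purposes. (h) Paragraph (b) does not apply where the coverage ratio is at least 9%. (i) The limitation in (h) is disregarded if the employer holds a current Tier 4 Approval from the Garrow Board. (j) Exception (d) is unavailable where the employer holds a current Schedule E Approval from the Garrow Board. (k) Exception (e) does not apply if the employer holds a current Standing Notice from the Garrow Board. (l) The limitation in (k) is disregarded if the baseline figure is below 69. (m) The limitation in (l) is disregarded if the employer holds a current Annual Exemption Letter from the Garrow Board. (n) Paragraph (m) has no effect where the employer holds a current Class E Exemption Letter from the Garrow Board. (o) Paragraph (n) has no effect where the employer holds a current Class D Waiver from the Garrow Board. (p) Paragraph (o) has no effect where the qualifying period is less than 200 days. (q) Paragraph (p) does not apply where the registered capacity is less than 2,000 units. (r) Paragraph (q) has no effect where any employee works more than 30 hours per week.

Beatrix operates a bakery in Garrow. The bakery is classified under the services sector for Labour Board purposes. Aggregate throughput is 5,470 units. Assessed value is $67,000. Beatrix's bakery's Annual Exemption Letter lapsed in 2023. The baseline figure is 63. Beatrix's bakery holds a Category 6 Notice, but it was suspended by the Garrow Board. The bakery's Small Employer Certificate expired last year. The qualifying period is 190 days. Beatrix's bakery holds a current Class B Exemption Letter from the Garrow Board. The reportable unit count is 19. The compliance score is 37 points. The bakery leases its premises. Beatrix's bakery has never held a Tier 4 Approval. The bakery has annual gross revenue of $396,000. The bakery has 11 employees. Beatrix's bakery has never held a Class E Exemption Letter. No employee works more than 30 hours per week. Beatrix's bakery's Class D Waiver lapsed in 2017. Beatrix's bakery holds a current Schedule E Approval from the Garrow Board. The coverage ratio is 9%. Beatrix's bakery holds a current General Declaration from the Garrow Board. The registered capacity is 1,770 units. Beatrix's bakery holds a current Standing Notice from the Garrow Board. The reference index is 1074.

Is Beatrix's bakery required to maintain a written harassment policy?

No — exception (e) applies; Beatrix's bakery is not required to maintain a written harassment policy.

Exception (a): a current Class B Exemption Letter is held; annual gross revenue is $396,000, less than the $438,000 limit — every condition holds. But: (f) operates against (a): assessed value is $67,000, below the $71,500 limit. (g) is inapplicable (the bakery is classified under the services sector), so (f) stands. (a) is therefore removed.
Exception (b) does not apply: the Small Employer Certificate has expired.
Exception (c) requires that the reportable unit count is under 18; but the reportable unit count is 19, not under 18, so (c) is unavailable.
Exception (d) requires that the employer holds a current Category 6 Notice from the Garrow Board; but the Category 6 Notice is not current, so (d) is unavailable.
All of (e)'s requirements are met (the compliance score is 37 points, under the 38 points limit; aggregate throughput is 5,470 units, under the 6,950 units limit). As to paragraphs (k)–(r): (k) would limit (e) — a current Standing Notice is held — but (l) sets (k) aside: (l) is engaged — the baseline figure is 63, below the 69 limit. (m), which would lift (l), is inapplicable — there is no Annual Exemption Letter in force. (e) remains available.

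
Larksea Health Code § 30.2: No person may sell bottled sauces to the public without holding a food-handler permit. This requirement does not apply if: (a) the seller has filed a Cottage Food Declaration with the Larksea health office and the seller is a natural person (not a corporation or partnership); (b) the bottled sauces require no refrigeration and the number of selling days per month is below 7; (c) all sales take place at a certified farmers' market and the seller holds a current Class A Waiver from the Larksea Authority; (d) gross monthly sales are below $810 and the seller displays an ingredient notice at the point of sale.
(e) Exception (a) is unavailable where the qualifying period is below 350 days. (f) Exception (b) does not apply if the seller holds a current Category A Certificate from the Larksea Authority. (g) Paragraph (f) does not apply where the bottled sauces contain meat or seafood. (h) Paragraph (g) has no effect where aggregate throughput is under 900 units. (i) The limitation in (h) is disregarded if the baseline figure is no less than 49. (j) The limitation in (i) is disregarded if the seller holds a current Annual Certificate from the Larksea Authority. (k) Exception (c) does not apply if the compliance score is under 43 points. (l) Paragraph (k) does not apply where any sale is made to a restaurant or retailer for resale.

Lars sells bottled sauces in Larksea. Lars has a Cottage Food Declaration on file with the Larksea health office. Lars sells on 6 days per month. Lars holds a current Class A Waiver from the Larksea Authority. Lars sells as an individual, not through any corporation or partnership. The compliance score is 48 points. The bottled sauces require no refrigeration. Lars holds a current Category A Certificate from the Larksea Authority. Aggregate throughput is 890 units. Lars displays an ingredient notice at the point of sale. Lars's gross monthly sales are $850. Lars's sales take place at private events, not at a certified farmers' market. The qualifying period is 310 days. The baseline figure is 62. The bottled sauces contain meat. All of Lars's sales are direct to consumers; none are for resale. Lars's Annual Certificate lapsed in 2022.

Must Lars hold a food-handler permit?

Exception (a) is satisfied on its face — a Cottage Food Declaration is on file; the seller is a natural person. However, paragraph (e) must be considered: (e) operates against (a): the qualifying period is 310 days, below the 350 days limit. Exception (a) does not apply.
Exception (b)'s conditions are all satisfied: the bottled sauces are shelf-stable; the number of selling days per month is 6, below the 7 limit. Considering the limiting provisions: (f) would limit (b) — a current Category A Certificate is held — but (g) sets (f) aside: (g) is triggered — the bottled sauces contain meat. (h) applies (aggregate throughput is 890 units, under the 900 units limit), but is itself disapplied by (i): (i) operates — the baseline figure is 62, meeting the 49 threshold. (j), which would lift (i), does not operate here — the Annual Certificate is not current. Exception (b) stands.
Exception (c) fails — sales are at private events, not a certified farmers' market.
Exception (d) fails — gross monthly sales are $850, not below $810.

No — exception (b) applies; Lars is not required to hold a food-handler permit.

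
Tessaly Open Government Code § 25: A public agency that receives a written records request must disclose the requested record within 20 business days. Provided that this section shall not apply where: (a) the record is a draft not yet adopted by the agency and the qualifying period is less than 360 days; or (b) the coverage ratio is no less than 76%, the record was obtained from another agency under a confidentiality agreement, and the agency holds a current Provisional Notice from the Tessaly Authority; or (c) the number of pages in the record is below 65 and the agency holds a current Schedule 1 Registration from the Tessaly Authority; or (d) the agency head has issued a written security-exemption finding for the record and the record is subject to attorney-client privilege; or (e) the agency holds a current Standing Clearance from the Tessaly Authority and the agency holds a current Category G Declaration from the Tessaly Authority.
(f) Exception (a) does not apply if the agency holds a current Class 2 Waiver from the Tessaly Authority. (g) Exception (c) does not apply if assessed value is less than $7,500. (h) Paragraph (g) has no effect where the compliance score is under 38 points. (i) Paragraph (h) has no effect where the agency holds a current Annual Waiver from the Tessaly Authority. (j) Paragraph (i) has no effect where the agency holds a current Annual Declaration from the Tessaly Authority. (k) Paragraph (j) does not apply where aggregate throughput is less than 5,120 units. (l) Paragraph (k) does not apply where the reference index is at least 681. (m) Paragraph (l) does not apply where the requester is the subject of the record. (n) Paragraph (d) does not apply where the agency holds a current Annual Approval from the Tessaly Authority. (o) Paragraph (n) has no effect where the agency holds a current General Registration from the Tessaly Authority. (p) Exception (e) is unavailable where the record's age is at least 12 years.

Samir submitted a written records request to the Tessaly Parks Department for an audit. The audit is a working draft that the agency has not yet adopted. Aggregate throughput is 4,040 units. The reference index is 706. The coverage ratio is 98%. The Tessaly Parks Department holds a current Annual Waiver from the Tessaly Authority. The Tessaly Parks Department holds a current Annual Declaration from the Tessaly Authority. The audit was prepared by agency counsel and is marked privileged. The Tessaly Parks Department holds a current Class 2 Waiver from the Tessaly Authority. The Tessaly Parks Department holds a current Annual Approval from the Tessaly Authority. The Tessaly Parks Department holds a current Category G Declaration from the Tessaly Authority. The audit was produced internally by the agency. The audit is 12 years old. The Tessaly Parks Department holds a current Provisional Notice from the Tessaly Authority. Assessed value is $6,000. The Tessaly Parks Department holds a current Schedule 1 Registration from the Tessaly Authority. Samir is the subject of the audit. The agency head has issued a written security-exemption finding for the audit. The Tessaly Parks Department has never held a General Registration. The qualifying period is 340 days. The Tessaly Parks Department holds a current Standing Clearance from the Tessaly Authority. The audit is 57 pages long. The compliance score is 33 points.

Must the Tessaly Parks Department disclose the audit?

Yes — the Tessaly Parks Department must disclose the audit.

Exception (a)'s conditions are all satisfied: the audit is an unadopted draft; the qualifying period is 340 days, less than the 360 days limit. Turning to paragraph (f): (f) operates against (a): a current Class 2 Waiver is held. So (a) is unavailable.
Exception (b) fails — the audit was produced internally.
All of (c)'s requirements are met (the number of pages in the record is 57, below the 65 limit; a current Schedule 1 Registration is held). Turning to paragraphs (g)–(m): (g) operates against (c): assessed value is $6,000, less than the $7,500 limit. (h) is engaged (the compliance score is 33 points, under the 38 points limit), but is overridden by (i): (i) applies — a current Annual Waiver is held. (j) would limit (i) — a current Annual Declaration is held — but (k) sets (j) aside: (k) is triggered — aggregate throughput is 4,040 units, less than the 5,120 units limit. (l) operates (the reference index is 706, meeting the 681 threshold), but is itself disapplied by (m): (m) operates against (l): Samir is the subject of the audit. (c) is therefore removed.
All of (d)'s requirements are met (a written security-exemption finding has been issued; the audit is privileged). However, paragraphs (n)–(o) must be considered: (n) operates against (d): a current Annual Approval is held. (o), which would lift (n), is not engaged — there is no General Registration in force. So (d) is unavailable.
Exception (e) is satisfied on its face — a current Standing Clearance is held; a current Category G Declaration is held. But applying paragraph (p): (p) operates against (e): the record's age is 12 years, meeting the 12 years threshold. Exception (e) does not apply.
Every exception is unavailable, so the rule governs.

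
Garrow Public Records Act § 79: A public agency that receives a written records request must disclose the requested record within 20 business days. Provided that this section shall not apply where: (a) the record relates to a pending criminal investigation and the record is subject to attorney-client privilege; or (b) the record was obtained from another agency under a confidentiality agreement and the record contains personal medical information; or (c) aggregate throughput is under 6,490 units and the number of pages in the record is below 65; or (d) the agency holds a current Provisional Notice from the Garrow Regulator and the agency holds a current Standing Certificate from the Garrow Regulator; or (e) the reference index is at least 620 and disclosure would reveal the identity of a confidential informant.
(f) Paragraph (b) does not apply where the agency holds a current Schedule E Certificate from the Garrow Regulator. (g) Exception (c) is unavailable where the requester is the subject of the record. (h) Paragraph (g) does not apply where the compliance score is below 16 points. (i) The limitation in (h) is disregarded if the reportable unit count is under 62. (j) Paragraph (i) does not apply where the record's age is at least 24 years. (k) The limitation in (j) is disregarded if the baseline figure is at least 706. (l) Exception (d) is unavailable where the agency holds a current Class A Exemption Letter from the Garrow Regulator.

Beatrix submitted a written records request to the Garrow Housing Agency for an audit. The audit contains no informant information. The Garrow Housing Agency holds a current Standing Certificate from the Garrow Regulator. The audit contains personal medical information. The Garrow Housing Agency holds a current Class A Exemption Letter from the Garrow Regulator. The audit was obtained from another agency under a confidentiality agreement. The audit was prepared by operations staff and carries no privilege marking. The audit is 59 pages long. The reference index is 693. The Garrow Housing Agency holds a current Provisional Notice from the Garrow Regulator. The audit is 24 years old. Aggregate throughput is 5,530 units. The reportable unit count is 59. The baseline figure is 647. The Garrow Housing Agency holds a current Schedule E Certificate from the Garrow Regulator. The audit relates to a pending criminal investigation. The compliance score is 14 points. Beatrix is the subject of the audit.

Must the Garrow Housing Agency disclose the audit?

No — exception (c) applies; the Garrow Housing Agency is not required to disclose the audit.

Exception (a) does not apply: the audit carries no privilege marking.
Exception (b) is satisfied on its face — the audit was obtained under a confidentiality agreement; the audit contains personal medical information. However, paragraph (f) must be considered: (f) operates — a current Schedule E Certificate is held. Exception (b) does not apply.
Exception (c)'s conditions are all satisfied: aggregate throughput is 5,530 units, under the 6,490 units limit; the number of pages in the record is 59, below the 65 limit. Under paragraphs (g)–(k): (g) is triggered (Beatrix is the subject of the audit), but is set aside by (h): (h) operates against (g): the compliance score is 14 points, below the 16 points limit. (i) would limit (h) — the reportable unit count is 59, under the 62 limit — but (j) sets (i) aside: (j) applies — the record's age is 24 years, meeting the 24 years threshold. (k), which would lift (j), does not operate here — the baseline figure is 647, short of 706. Exception (c) stands.
Exception (d)'s conditions are all satisfied: a current Provisional Notice is held; a current Standing Certificate is held. But applying paragraph (l): (l) is triggered — a current Class A Exemption Letter is held. Exception (d) does not apply.
Exception (e) requires that disclosure would reveal the identity of a confidential informant; but the audit contains no informant information, so (e) is unavailable.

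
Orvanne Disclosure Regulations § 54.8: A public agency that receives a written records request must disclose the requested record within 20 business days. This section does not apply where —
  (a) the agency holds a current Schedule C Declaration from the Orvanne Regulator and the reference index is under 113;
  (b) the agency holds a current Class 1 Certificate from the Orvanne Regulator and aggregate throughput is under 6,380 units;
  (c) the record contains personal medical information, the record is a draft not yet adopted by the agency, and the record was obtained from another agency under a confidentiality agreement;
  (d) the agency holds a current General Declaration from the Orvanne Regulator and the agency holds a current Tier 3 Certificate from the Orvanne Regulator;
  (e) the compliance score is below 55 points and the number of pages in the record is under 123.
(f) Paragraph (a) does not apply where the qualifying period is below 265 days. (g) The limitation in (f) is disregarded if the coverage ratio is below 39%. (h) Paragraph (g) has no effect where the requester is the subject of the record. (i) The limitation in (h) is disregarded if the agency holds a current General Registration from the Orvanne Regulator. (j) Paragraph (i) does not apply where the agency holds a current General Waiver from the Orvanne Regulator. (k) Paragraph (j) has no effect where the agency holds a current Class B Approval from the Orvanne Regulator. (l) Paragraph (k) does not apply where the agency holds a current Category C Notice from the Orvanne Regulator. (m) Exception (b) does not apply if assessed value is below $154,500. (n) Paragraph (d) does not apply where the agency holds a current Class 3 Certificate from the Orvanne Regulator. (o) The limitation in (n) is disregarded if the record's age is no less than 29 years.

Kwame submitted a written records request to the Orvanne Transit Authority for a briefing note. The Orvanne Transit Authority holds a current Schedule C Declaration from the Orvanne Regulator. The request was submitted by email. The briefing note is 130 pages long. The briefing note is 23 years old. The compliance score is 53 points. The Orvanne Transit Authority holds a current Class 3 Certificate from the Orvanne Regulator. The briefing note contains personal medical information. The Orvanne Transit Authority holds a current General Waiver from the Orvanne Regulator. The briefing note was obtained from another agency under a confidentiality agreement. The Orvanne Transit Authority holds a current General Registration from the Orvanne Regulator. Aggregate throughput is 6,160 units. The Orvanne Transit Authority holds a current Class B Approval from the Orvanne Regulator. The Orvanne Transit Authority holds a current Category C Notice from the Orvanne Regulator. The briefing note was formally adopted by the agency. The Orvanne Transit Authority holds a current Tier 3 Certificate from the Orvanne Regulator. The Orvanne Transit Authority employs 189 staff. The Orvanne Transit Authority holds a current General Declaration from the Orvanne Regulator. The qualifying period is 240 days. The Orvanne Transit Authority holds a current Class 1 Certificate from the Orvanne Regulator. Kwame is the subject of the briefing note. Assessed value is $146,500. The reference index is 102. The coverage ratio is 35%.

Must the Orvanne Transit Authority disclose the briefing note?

Yes — the Orvanne Transit Authority must disclose the briefing note.

Exception (a) is satisfied on its face — a current Schedule C Declaration is held; the reference index is 102, under the 113 limit. Turning to paragraphs (f)–(l): (f) is triggered — the qualifying period is 240 days, below the 265 days limit. (g) applies (the coverage ratio is 35%, below the 39% limit), but is itself disapplied by (h): (h) operates against (g): Kwame is the subject of the briefing note. (i) would limit (h) — a current General Registration is held — but (j) sets (i) aside: (j) operates against (i): a current General Waiver is held. (k) is triggered (a current Class B Approval is held), but is overridden by (l): (l) operates against (k): a current Category C Notice is held. So (a) is unavailable.
Exception (b) is satisfied on its face — a current Class 1 Certificate is held; aggregate throughput is 6,160 units, under the 6,380 units limit. But: (m) operates against (b): assessed value is $146,500, below the $154,500 limit. (b) is therefore removed.
Exception (c) requires that the record is a draft not yet adopted by the agency; but the briefing note has been formally adopted, so (c) is unavailable.
Exception (d): a current General Declaration is held; a current Tier 3 Certificate is held — every condition holds. But: (n) operates against (d): a current Class 3 Certificate is held. (o), which would lift (n), does not operate here — the record's age is 23 years, short of 29 years. (d) is therefore removed.
Exception (e) does not apply: the number of pages in the record is 130, not under 123.
No exception applies. The general rule governs.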